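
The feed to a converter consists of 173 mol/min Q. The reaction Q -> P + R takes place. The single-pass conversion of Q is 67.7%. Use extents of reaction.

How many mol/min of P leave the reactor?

Q reacted = 0.677 × 173 = 117.1 mol/min; ν_Q = −1, so ξ = 117.1/1 = 117.1 mol/min.
Outlet amounts (n = n₀ + ν ξ):
  Q: 173 − 1(117.1) = 55.88
  P: 0 + 1(117.1) = 117.1
  R: 0 + 1(117.1) = 117.1

117 mol/min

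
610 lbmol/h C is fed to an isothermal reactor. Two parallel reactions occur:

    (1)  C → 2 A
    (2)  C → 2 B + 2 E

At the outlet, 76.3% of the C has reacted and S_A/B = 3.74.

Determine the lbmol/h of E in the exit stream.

Conversion of C: C consumed = 0.763 × 610 = 465.4 lbmol/h = 1ξ₁ + 1ξ₂.
Selectivity: 2ξ₁ / (2ξ₂) = 3.74 → ξ₁ = 3.74 ξ₂.
Substitute: (1·3.74 + 1) ξ₂ = 465.4 → ξ₂ = 98.19 lbmol/h, ξ₁ = 367.2 lbmol/h.
Outlet amounts (n = n₀ + Σ ν·ξ):
  C: 610 − 1(367.2) − 1(98.19) = 144.6
  A: 0 + 2(367.2) = 734.5
  B: 0 + 2(98.19) = 196.4
  E: 0 + 2(98.19) = 196.4

196 lbmol/h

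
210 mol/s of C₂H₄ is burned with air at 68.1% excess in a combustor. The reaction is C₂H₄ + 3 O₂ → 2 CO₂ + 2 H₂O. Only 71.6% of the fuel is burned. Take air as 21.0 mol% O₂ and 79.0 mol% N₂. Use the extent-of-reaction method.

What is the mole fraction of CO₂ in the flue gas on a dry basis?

0.0607

Stoichiometric O₂ = 3 × 210 = 630 mol/s; O₂ fed = 630 × 1.681 = 1059 mol/s.
N₂ fed = 1059 × 79/21 = 3984 mol/s.
Fuel reacted = 0.716 × 210 → ξ = 150.4 mol/s.
Outlet (n = n₀ + ν ξ):
  C₂H₄: 210 − 1(150.4) = 59.64
  O₂: 1059 − 3(150.4) = 608
  N₂: 3984 (inert)
  CO₂: 0 + 2(150.4) = 300.7
  H₂O: 0 + 2(150.4) = 300.7
Dry total = 4952 mol/s; y_CO₂ (dry) = 300.7 / 4952 = 0.06072.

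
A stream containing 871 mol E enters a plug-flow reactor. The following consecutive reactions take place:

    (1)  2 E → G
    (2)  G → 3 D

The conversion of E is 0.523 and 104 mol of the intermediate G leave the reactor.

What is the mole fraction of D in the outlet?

Conversion of E: E consumed = 2ξ₁ = 0.523 × 871 → ξ₁ = 227.8 mol.
G balance: n_G = 0 + 1ξ₁ − 1ξ₂ = 104 → ξ₂ = (1·227.8 − 104)/1 = 123.8 mol.
Outlet amounts (n = n₀ + Σ ν·ξ):
  E: 871 − 2(227.8) = 415.5
  G: 0 + 1(227.8) − 1(123.8) = 104
  D: 0 + 3(123.8) = 371.3
Total out = 890.8 mol; y_D = 371.3 / 890.8 = 0.4168.

0.417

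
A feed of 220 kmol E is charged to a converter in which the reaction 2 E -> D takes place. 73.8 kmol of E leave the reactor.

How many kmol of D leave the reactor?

73.1 kmol

For E: n = n₀ − 2ξ → 73.8 = 220 − 2ξ, giving ξ = 73.1 kmol.
Outlet amounts (n = n₀ + ν ξ):
  E: 220 − 2(73.1) = 73.8
  D: 0 + 1(73.1) = 73.1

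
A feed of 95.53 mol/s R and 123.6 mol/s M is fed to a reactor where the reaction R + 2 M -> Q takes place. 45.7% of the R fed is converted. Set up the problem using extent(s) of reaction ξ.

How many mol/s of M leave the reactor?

R reacted = 0.457 × 95.53 = 43.66 mol/s; ν_R = −1, so ξ = 43.66/1 = 43.66 mol/s.
Outlet amounts (n = n₀ + ν ξ):
  R: 95.53 − 1(43.66) = 51.87
  M: 123.6 − 2(43.66) = 36.29
  Q: 0 + 1(43.66) = 43.66

36.3 mol/s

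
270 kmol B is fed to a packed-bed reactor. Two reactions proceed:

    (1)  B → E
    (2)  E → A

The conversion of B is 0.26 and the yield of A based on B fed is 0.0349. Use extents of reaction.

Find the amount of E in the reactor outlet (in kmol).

Conversion of B: B consumed = 1ξ₁ = 0.26 × 270 → ξ₁ = 70.2 kmol.
Yield of A: 1ξ₂ / 270 = 0.0349 → ξ₂ = 9.423 kmol.
Outlet amounts (n = n₀ + Σ ν·ξ):
  B: 270 − 1(70.2) = 199.8
  E: 0 + 1(70.2) − 1(9.423) = 60.78
  A: 0 + 1(9.423) = 9.423

60.8 kmol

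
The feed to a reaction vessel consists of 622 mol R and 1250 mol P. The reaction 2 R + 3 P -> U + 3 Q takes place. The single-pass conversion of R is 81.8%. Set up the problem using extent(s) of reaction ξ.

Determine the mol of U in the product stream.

R reacted = 0.818 × 622 = 508.8 mol; ν_R = −2, so ξ = 508.8/2 = 254.4 mol.
Outlet amounts (n = n₀ + ν ξ):
  R: 622 − 2(254.4) = 113.2
  P: 1250 − 3(254.4) = 486.8
  U: 0 + 1(254.4) = 254.4
  Q: 0 + 3(254.4) = 763.2

254 mol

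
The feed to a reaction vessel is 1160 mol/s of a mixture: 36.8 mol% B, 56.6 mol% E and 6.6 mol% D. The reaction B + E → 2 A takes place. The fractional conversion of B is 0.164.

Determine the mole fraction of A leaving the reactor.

0.121

B reacted = 0.164 × 426.9 = 70.01 mol/s; ν_B = −1, so ξ = 70.01/1 = 70.01 mol/s.
Outlet amounts (n = n₀ + ν ξ):
  B: 426.9 − 1(70.01) = 356.9
  E: 656.6 − 1(70.01) = 586.6
  A: 0 + 2(70.01) = 140
  D: 76.56 (inert)
Total out = 1160 mol/s; y_A = 140 / 1160 = 0.1207.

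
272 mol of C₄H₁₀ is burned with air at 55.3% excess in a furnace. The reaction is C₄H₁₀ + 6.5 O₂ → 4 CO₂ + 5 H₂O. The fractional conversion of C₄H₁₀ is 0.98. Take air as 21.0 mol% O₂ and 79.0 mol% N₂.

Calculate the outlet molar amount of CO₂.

Stoichiometric O₂ = 6.5 × 272 = 1768 mol; O₂ fed = 1768 × 1.553 = 2746 mol.
N₂ fed = 2746 × 79/21 = 10330 mol.
Fuel reacted = 0.98 × 272 → ξ = 266.6 mol.
Outlet (n = n₀ + ν ξ):
  C₄H₁₀: 272 − 1(266.6) = 5.44
  O₂: 2746 − 6.5(266.6) = 1013
  N₂: 10330 (inert)
  CO₂: 0 + 4(266.6) = 1066
  H₂O: 0 + 5(266.6) = 1333

1070 mol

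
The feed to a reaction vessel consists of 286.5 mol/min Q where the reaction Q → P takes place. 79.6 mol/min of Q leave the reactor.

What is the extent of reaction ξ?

For Q: n = n₀ − 1ξ → 79.6 = 286.5 − 1ξ, giving ξ = 206.9 mol/min.
Outlet amounts (n = n₀ + ν ξ):
  Q: 286.5 − 1(206.9) = 79.6
  P: 0 + 1(206.9) = 206.9

ξ = 207 mol/min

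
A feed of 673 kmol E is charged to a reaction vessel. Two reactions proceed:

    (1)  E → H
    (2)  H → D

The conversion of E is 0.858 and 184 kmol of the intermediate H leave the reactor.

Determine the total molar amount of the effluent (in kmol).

Conversion of E: E consumed = 1ξ₁ = 0.858 × 673 → ξ₁ = 577.4 kmol.
H balance: n_H = 0 + 1ξ₁ − 1ξ₂ = 184 → ξ₂ = (1·577.4 − 184)/1 = 393.4 kmol.
Outlet amounts (n = n₀ + Σ ν·ξ):
  E: 673 − 1(577.4) = 95.57
  H: 0 + 1(577.4) − 1(393.4) = 184
  D: 0 + 1(393.4) = 393.4
Total out = 95.57 + 184 + 393.4 = 673 kmol.

673 kmol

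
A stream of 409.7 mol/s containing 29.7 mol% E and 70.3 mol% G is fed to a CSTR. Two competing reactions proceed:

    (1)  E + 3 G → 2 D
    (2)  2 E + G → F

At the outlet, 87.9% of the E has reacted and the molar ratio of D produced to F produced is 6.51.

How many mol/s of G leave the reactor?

Conversion of E: E consumed = 0.879 × 121.7 = 107 mol/s = 1ξ₁ + 2ξ₂.
Selectivity: 2ξ₁ / (1ξ₂) = 6.51 → ξ₁ = 3.255 ξ₂.
Substitute: (1·3.255 + 2) ξ₂ = 107 → ξ₂ = 20.35 mol/s, ξ₁ = 66.25 mol/s.
Outlet amounts (n = n₀ + Σ ν·ξ):
  E: 121.7 − 1(66.25) − 2(20.35) = 14.72
  G: 288 − 3(66.25) − 1(20.35) = 68.91
  D: 0 + 2(66.25) = 132.5
  F: 0 + 1(20.35) = 20.35

68.9 mol/s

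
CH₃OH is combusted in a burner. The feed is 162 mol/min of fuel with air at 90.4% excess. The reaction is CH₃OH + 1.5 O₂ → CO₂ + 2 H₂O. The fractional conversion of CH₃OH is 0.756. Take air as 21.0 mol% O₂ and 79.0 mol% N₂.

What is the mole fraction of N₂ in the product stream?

0.717

Stoichiometric O₂ = 1.5 × 162 = 243 mol/min; O₂ fed = 243 × 1.904 = 462.7 mol/min.
N₂ fed = 462.7 × 79/21 = 1741 mol/min.
Fuel reacted = 0.756 × 162 → ξ = 122.5 mol/min.
Outlet (n = n₀ + ν ξ):
  CH₃OH: 162 − 1(122.5) = 39.53
  O₂: 462.7 − 1.5(122.5) = 279
  N₂: 1741 (inert)
  CO₂: 0 + 1(122.5) = 122.5
  H₂O: 0 + 2(122.5) = 244.9
Total out = 2426 mol/min; y_N₂ = 1741 / 2426 = 0.7173.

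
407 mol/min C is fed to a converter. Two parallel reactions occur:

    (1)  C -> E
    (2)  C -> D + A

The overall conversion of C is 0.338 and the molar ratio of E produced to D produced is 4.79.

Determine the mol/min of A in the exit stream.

23.8 mol/min

Conversion of C: C consumed = 0.338 × 407 = 137.6 mol/min = 1ξ₁ + 1ξ₂.
Selectivity: 1ξ₁ / (1ξ₂) = 4.79 → ξ₁ = 4.79 ξ₂.
Substitute: (1·4.79 + 1) ξ₂ = 137.6 → ξ₂ = 23.76 mol/min, ξ₁ = 113.8 mol/min.
Outlet amounts (n = n₀ + Σ ν·ξ):
  C: 407 − 1(113.8) − 1(23.76) = 269.4
  E: 0 + 1(113.8) = 113.8
  D: 0 + 1(23.76) = 23.76
  A: 0 + 1(23.76) = 23.76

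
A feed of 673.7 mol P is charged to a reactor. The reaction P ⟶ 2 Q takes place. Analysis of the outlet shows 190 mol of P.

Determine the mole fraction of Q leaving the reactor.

For P: n = n₀ − 1ξ → 190 = 673.7 − 1ξ, giving ξ = 483.7 mol.
Outlet amounts (n = n₀ + ν ξ):
  P: 673.7 − 1(483.7) = 190
  Q: 0 + 2(483.7) = 967.4
Total out = 1157 mol; y_Q = 967.4 / 1157 = 0.8358.

0.836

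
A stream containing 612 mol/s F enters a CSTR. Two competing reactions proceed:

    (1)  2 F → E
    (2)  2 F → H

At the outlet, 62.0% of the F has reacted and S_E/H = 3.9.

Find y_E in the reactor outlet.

0.358

Conversion of F: F consumed = 0.62 × 612 = 379.4 mol/s = 2ξ₁ + 2ξ₂.
Selectivity: 1ξ₁ / (1ξ₂) = 3.9 → ξ₁ = 3.9 ξ₂.
Substitute: (2·3.9 + 2) ξ₂ = 379.4 → ξ₂ = 38.72 mol/s, ξ₁ = 151 mol/s.
Outlet amounts (n = n₀ + Σ ν·ξ):
  F: 612 − 2(151) − 2(38.72) = 232.6
  E: 0 + 1(151) = 151
  H: 0 + 1(38.72) = 38.72
Total out = 422.3 mol/s; y_E = 151 / 422.3 = 0.3576.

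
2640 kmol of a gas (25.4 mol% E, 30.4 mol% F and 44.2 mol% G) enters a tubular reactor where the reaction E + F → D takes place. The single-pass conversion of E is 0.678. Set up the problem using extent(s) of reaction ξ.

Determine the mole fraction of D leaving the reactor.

E reacted = 0.678 × 670.6 = 454.6 kmol; ν_E = −1, so ξ = 454.6/1 = 454.6 kmol.
Outlet amounts (n = n₀ + ν ξ):
  E: 670.6 − 1(454.6) = 215.9
  F: 802.6 − 1(454.6) = 347.9
  D: 0 + 1(454.6) = 454.6
  G: 1167 (inert)
Total out = 2185 kmol; y_D = 454.6 / 2185 = 0.208.

0.208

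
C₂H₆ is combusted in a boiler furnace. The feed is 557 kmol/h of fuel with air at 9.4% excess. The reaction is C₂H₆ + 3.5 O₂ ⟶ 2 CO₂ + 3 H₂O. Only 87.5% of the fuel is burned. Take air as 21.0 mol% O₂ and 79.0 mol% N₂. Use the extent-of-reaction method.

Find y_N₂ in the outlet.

Stoichiometric O₂ = 3.5 × 557 = 1950 kmol/h; O₂ fed = 1950 × 1.094 = 2133 kmol/h.
N₂ fed = 2133 × 79/21 = 8023 kmol/h.
Fuel reacted = 0.875 × 557 → ξ = 487.4 kmol/h.
Outlet (n = n₀ + ν ξ):
  C₂H₆: 557 − 1(487.4) = 69.62
  O₂: 2133 − 3.5(487.4) = 426.9
  N₂: 8023 (inert)
  CO₂: 0 + 2(487.4) = 974.8
  H₂O: 0 + 3(487.4) = 1462
Total out = 10960 kmol/h; y_N₂ = 8023 / 10960 = 0.7323.

0.732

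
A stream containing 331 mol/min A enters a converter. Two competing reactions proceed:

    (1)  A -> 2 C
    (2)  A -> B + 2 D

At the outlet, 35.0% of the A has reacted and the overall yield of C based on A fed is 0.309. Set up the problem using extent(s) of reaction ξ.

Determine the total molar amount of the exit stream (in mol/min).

Yield of C: 2ξ₁ / 331 = 0.309 → ξ₁ = 51.14 mol/min.
Conversion of A: 1ξ₁ + 1ξ₂ = 0.35 × 331 = 115.8 → ξ₂ = 64.71 mol/min.
Outlet amounts (n = n₀ + Σ ν·ξ):
  A: 331 − 1(51.14) − 1(64.71) = 215.2
  C: 0 + 2(51.14) = 102.3
  B: 0 + 1(64.71) = 64.71
  D: 0 + 2(64.71) = 129.4
Total out = 215.2 + 102.3 + 64.71 + 129.4 = 511.6 mol/min.

512 mol/min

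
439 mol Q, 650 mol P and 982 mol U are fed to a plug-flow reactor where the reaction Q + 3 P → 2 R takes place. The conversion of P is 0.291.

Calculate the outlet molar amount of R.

P reacted = 0.291 × 650 = 189.1 mol; ν_P = −3, so ξ = 189.1/3 = 63.05 mol.
Outlet amounts (n = n₀ + ν ξ):
  Q: 439 − 1(63.05) = 375.9
  P: 650 − 3(63.05) = 460.9
  R: 0 + 2(63.05) = 126.1
  U: 982 (inert)

126 mol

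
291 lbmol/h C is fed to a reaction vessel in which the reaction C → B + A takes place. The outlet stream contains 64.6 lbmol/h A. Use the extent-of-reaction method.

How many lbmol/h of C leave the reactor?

226 lbmol/h

For A: n = n₀ + 1ξ → 64.6 = 0 + 1ξ, giving ξ = 64.6 lbmol/h.
Outlet amounts (n = n₀ + ν ξ):
  C: 291 − 1(64.6) = 226.4
  B: 0 + 1(64.6) = 64.6
  A: 0 + 1(64.6) = 64.6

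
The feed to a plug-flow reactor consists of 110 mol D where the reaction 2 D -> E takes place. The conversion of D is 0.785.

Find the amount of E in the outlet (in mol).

D reacted = 0.785 × 110 = 86.35 mol; ν_D = −2, so ξ = 86.35/2 = 43.18 mol.
Outlet amounts (n = n₀ + ν ξ):
  D: 110 − 2(43.18) = 23.65
  E: 0 + 1(43.18) = 43.18

43.2 mol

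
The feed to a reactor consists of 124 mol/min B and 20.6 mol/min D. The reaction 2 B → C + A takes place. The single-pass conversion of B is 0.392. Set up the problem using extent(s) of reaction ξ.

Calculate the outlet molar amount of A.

B reacted = 0.392 × 124 = 48.61 mol/min; ν_B = −2, so ξ = 48.61/2 = 24.3 mol/min.
Outlet amounts (n = n₀ + ν ξ):
  B: 124 − 2(24.3) = 75.39
  C: 0 + 1(24.3) = 24.3
  A: 0 + 1(24.3) = 24.3
  D: 20.6 (inert)

24.3 mol/min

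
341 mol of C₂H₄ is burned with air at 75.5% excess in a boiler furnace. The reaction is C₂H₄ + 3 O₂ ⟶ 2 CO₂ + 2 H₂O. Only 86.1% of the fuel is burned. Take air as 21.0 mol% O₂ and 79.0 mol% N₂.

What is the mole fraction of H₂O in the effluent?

0.066

Stoichiometric O₂ = 3 × 341 = 1023 mol; O₂ fed = 1023 × 1.755 = 1795 mol.
N₂ fed = 1795 × 79/21 = 6754 mol.
Fuel reacted = 0.861 × 341 → ξ = 293.6 mol.
Outlet (n = n₀ + ν ξ):
  C₂H₄: 341 − 1(293.6) = 47.4
  O₂: 1795 − 3(293.6) = 914.6
  N₂: 6754 (inert)
  CO₂: 0 + 2(293.6) = 587.2
  H₂O: 0 + 2(293.6) = 587.2
Total out = 8890 mol; y_H₂O = 587.2 / 8890 = 0.06605.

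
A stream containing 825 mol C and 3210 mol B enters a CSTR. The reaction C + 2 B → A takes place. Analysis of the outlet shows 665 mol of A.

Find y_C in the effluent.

0.0591

For A: n = n₀ + 1ξ → 665 = 0 + 1ξ, giving ξ = 665 mol.
Outlet amounts (n = n₀ + ν ξ):
  C: 825 − 1(665) = 160
  B: 3210 − 2(665) = 1880
  A: 0 + 1(665) = 665
Total out = 2705 mol; y_C = 160 / 2705 = 0.05915.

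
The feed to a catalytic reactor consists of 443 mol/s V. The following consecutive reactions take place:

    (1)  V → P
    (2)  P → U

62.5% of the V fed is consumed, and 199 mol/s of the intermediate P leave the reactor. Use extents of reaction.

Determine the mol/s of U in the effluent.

77.9 mol/s

Conversion of V: V consumed = 1ξ₁ = 0.625 × 443 → ξ₁ = 276.9 mol/s.
P balance: n_P = 0 + 1ξ₁ − 1ξ₂ = 199 → ξ₂ = (1·276.9 − 199)/1 = 77.88 mol/s.
Outlet amounts (n = n₀ + Σ ν·ξ):
  V: 443 − 1(276.9) = 166.1
  P: 0 + 1(276.9) − 1(77.88) = 199
  U: 0 + 1(77.88) = 77.88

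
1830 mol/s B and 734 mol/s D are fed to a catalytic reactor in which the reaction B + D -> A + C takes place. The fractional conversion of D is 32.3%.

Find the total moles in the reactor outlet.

D reacted = 0.323 × 734 = 237.1 mol/s; ν_D = −1, so ξ = 237.1/1 = 237.1 mol/s.
Outlet amounts (n = n₀ + ν ξ):
  B: 1830 − 1(237.1) = 1593
  D: 734 − 1(237.1) = 496.9
  A: 0 + 1(237.1) = 237.1
  C: 0 + 1(237.1) = 237.1
Total out = 1593 + 496.9 + 237.1 + 237.1 = 2564 mol/s.

2560 mol/s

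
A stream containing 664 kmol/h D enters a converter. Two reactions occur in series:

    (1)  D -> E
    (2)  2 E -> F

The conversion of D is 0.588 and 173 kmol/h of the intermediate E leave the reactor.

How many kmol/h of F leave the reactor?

Conversion of D: D consumed = 1ξ₁ = 0.588 × 664 → ξ₁ = 390.4 kmol/h.
E balance: n_E = 0 + 1ξ₁ − 2ξ₂ = 173 → ξ₂ = (1·390.4 − 173)/2 = 108.7 kmol/h.
Outlet amounts (n = n₀ + Σ ν·ξ):
  D: 664 − 1(390.4) = 273.6
  E: 0 + 1(390.4) − 2(108.7) = 173
  F: 0 + 1(108.7) = 108.7

109 kmol/h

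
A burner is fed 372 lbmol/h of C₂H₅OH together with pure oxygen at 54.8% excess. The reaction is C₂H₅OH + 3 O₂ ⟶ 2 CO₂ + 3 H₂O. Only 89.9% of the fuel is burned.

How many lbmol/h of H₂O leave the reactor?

Stoichiometric O₂ = 3 × 372 = 1116 lbmol/h; O₂ fed = 1116 × 1.548 = 1728 lbmol/h.
Fuel reacted = 0.899 × 372 → ξ = 334.4 lbmol/h.
Outlet (n = n₀ + ν ξ):
  C₂H₅OH: 372 − 1(334.4) = 37.57
  O₂: 1728 − 3(334.4) = 724.3
  CO₂: 0 + 2(334.4) = 668.9
  H₂O: 0 + 3(334.4) = 1003

1000 lbmol/h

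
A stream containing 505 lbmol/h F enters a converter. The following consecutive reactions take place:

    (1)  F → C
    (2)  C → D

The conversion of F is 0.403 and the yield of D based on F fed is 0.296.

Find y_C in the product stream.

0.107

Conversion of F: F consumed = 1ξ₁ = 0.403 × 505 → ξ₁ = 203.5 lbmol/h.
Yield of D: 1ξ₂ / 505 = 0.296 → ξ₂ = 149.5 lbmol/h.
Outlet amounts (n = n₀ + Σ ν·ξ):
  F: 505 − 1(203.5) = 301.5
  C: 0 + 1(203.5) − 1(149.5) = 54.04
  D: 0 + 1(149.5) = 149.5
Total out = 505 lbmol/h; y_C = 54.04 / 505 = 0.107.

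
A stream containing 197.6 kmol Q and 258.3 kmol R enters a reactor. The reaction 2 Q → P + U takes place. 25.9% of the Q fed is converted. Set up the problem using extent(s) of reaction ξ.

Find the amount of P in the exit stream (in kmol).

Q reacted = 0.259 × 197.6 = 51.18 kmol; ν_Q = −2, so ξ = 51.18/2 = 25.59 kmol.
Outlet amounts (n = n₀ + ν ξ):
  Q: 197.6 − 2(25.59) = 146.4
  P: 0 + 1(25.59) = 25.59
  U: 0 + 1(25.59) = 25.59
  R: 258.3 (inert)

25.6 kmol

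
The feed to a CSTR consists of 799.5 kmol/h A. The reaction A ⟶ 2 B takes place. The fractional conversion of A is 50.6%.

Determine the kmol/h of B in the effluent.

A reacted = 0.506 × 799.5 = 404.5 kmol/h; ν_A = −1, so ξ = 404.5/1 = 404.5 kmol/h.
Outlet amounts (n = n₀ + ν ξ):
  A: 799.5 − 1(404.5) = 395
  B: 0 + 2(404.5) = 809.1

809 kmol/h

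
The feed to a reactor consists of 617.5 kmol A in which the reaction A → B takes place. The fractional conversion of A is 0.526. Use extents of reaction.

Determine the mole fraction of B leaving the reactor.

A reacted = 0.526 × 617.5 = 324.8 kmol; ν_A = −1, so ξ = 324.8/1 = 324.8 kmol.
Outlet amounts (n = n₀ + ν ξ):
  A: 617.5 − 1(324.8) = 292.7
  B: 0 + 1(324.8) = 324.8
Total out = 617.5 kmol; y_B = 324.8 / 617.5 = 0.526.

0.526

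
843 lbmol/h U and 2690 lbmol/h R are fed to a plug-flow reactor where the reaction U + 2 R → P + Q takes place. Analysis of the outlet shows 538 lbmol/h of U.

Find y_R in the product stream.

For U: n = n₀ − 1ξ → 538 = 843 − 1ξ, giving ξ = 305 lbmol/h.
Outlet amounts (n = n₀ + ν ξ):
  U: 843 − 1(305) = 538
  R: 2690 − 2(305) = 2080
  P: 0 + 1(305) = 305
  Q: 0 + 1(305) = 305
Total out = 3228 lbmol/h; y_R = 2080 / 3228 = 0.6444.

0.644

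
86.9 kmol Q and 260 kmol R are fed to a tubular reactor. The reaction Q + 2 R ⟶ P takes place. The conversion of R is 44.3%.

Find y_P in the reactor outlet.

0.249

R reacted = 0.443 × 260 = 115.2 kmol; ν_R = −2, so ξ = 115.2/2 = 57.59 kmol.
Outlet amounts (n = n₀ + ν ξ):
  Q: 86.9 − 1(57.59) = 29.31
  R: 260 − 2(57.59) = 144.8
  P: 0 + 1(57.59) = 57.59
Total out = 231.7 kmol; y_P = 57.59 / 231.7 = 0.2485.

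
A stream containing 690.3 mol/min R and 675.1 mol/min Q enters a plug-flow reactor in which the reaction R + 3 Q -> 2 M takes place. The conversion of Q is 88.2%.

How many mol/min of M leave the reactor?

Q reacted = 0.882 × 675.1 = 595.4 mol/min; ν_Q = −3, so ξ = 595.4/3 = 198.5 mol/min.
Outlet amounts (n = n₀ + ν ξ):
  R: 690.3 − 1(198.5) = 491.8
  Q: 675.1 − 3(198.5) = 79.66
  M: 0 + 2(198.5) = 397

397 mol/min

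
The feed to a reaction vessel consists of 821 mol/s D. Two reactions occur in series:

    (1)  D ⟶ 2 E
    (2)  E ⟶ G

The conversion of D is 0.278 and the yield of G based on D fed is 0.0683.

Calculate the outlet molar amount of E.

Conversion of D: D consumed = 1ξ₁ = 0.278 × 821 → ξ₁ = 228.2 mol/s.
Yield of G: 1ξ₂ / 821 = 0.0683 → ξ₂ = 56.07 mol/s.
Outlet amounts (n = n₀ + Σ ν·ξ):
  D: 821 − 1(228.2) = 592.8
  E: 0 + 2(228.2) − 1(56.07) = 400.4
  G: 0 + 1(56.07) = 56.07

400 mol/s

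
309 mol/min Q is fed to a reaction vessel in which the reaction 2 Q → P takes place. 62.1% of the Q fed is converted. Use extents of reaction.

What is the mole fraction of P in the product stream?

Q reacted = 0.621 × 309 = 191.9 mol/min; ν_Q = −2, so ξ = 191.9/2 = 95.94 mol/min.
Outlet amounts (n = n₀ + ν ξ):
  Q: 309 − 2(95.94) = 117.1
  P: 0 + 1(95.94) = 95.94
Total out = 213.1 mol/min; y_P = 95.94 / 213.1 = 0.4503.

0.45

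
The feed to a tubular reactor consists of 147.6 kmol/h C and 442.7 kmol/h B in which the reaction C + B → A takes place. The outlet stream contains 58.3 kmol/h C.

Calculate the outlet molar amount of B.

353 kmol/h

For C: n = n₀ − 1ξ → 58.3 = 147.6 − 1ξ, giving ξ = 89.3 kmol/h.
Outlet amounts (n = n₀ + ν ξ):
  C: 147.6 − 1(89.3) = 58.3
  B: 442.7 − 1(89.3) = 353.4
  A: 0 + 1(89.3) = 89.3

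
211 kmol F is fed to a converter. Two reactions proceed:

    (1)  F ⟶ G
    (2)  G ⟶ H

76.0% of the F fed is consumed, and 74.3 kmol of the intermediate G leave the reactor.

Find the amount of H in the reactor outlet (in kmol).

86.1 kmol

Conversion of F: F consumed = 1ξ₁ = 0.76 × 211 → ξ₁ = 160.4 kmol.
G balance: n_G = 0 + 1ξ₁ − 1ξ₂ = 74.3 → ξ₂ = (1·160.4 − 74.3)/1 = 86.06 kmol.
Outlet amounts (n = n₀ + Σ ν·ξ):
  F: 211 − 1(160.4) = 50.64
  G: 0 + 1(160.4) − 1(86.06) = 74.3
  H: 0 + 1(86.06) = 86.06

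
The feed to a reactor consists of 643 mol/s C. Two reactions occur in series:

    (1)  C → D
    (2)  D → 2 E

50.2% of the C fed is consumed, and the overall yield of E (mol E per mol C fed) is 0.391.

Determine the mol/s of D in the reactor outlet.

197 mol/s

Conversion of C: C consumed = 1ξ₁ = 0.502 × 643 → ξ₁ = 322.8 mol/s.
Yield of E: 2ξ₂ / 643 = 0.391 → ξ₂ = 125.7 mol/s.
Outlet amounts (n = n₀ + Σ ν·ξ):
  C: 643 − 1(322.8) = 320.2
  D: 0 + 1(322.8) − 1(125.7) = 197.1
  E: 0 + 2(125.7) = 251.4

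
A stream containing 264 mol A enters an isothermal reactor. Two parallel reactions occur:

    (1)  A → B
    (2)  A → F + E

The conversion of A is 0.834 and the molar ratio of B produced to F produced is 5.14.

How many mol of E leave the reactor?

Conversion of A: A consumed = 0.834 × 264 = 220.2 mol = 1ξ₁ + 1ξ₂.
Selectivity: 1ξ₁ / (1ξ₂) = 5.14 → ξ₁ = 5.14 ξ₂.
Substitute: (1·5.14 + 1) ξ₂ = 220.2 → ξ₂ = 35.86 mol, ξ₁ = 184.3 mol.
Outlet amounts (n = n₀ + Σ ν·ξ):
  A: 264 − 1(184.3) − 1(35.86) = 43.82
  B: 0 + 1(184.3) = 184.3
  F: 0 + 1(35.86) = 35.86
  E: 0 + 1(35.86) = 35.86

35.9 mol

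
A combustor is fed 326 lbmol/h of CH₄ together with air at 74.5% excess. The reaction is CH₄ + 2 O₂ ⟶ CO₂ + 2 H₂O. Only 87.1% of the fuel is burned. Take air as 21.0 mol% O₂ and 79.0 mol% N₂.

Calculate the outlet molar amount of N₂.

Stoichiometric O₂ = 2 × 326 = 652 lbmol/h; O₂ fed = 652 × 1.745 = 1138 lbmol/h.
N₂ fed = 1138 × 79/21 = 4280 lbmol/h.
Fuel reacted = 0.871 × 326 → ξ = 283.9 lbmol/h.
Outlet (n = n₀ + ν ξ):
  CH₄: 326 − 1(283.9) = 42.05
  O₂: 1138 − 2(283.9) = 569.8
  N₂: 4280 (inert)
  CO₂: 0 + 1(283.9) = 283.9
  H₂O: 0 + 2(283.9) = 567.9

4280 lbmol/h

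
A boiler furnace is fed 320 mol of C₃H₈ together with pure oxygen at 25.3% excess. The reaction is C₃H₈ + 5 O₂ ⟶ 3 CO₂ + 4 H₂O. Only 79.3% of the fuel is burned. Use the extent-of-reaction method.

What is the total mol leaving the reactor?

2580 mol

Stoichiometric O₂ = 5 × 320 = 1600 mol; O₂ fed = 1600 × 1.253 = 2005 mol.
Fuel reacted = 0.793 × 320 → ξ = 253.8 mol.
Outlet (n = n₀ + ν ξ):
  C₃H₈: 320 − 1(253.8) = 66.24
  O₂: 2005 − 5(253.8) = 736
  CO₂: 0 + 3(253.8) = 761.3
  H₂O: 0 + 4(253.8) = 1015
Total out = 66.24 + 736 + 761.3 + 1015 = 2579 mol.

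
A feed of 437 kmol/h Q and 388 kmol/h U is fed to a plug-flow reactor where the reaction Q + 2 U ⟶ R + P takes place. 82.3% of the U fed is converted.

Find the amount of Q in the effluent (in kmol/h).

U reacted = 0.823 × 388 = 319.3 kmol/h; ν_U = −2, so ξ = 319.3/2 = 159.7 kmol/h.
Outlet amounts (n = n₀ + ν ξ):
  Q: 437 − 1(159.7) = 277.3
  U: 388 − 2(159.7) = 68.68
  R: 0 + 1(159.7) = 159.7
  P: 0 + 1(159.7) = 159.7

277 kmol/h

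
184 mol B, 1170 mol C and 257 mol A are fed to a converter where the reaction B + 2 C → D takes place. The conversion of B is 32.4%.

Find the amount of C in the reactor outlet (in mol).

B reacted = 0.324 × 184 = 59.62 mol; ν_B = −1, so ξ = 59.62/1 = 59.62 mol.
Outlet amounts (n = n₀ + ν ξ):
  B: 184 − 1(59.62) = 124.4
  C: 1170 − 2(59.62) = 1051
  D: 0 + 1(59.62) = 59.62
  A: 257 (inert)

1050 mol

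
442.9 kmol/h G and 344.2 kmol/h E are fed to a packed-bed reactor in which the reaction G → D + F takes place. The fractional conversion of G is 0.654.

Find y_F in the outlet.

G reacted = 0.654 × 442.9 = 289.7 kmol/h; ν_G = −1, so ξ = 289.7/1 = 289.7 kmol/h.
Outlet amounts (n = n₀ + ν ξ):
  G: 442.9 − 1(289.7) = 153.2
  D: 0 + 1(289.7) = 289.7
  F: 0 + 1(289.7) = 289.7
  E: 344.2 (inert)
Total out = 1077 kmol/h; y_F = 289.7 / 1077 = 0.269.

0.269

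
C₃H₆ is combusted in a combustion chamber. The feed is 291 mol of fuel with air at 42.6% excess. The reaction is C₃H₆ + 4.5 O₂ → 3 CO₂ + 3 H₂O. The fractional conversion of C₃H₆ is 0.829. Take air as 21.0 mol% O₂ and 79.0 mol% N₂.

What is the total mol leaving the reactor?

Stoichiometric O₂ = 4.5 × 291 = 1310 mol; O₂ fed = 1310 × 1.426 = 1867 mol.
N₂ fed = 1867 × 79/21 = 7025 mol.
Fuel reacted = 0.829 × 291 → ξ = 241.2 mol.
Outlet (n = n₀ + ν ξ):
  C₃H₆: 291 − 1(241.2) = 49.76
  O₂: 1867 − 4.5(241.2) = 781.8
  N₂: 7025 (inert)
  CO₂: 0 + 3(241.2) = 723.7
  H₂O: 0 + 3(241.2) = 723.7
Total out = 49.76 + 781.8 + 7025 + 723.7 + 723.7 = 9304 mol.

9300 mol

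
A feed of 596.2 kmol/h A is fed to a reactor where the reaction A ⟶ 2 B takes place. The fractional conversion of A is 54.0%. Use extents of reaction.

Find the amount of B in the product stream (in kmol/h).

644 kmol/h

A reacted = 0.54 × 596.2 = 321.9 kmol/h; ν_A = −1, so ξ = 321.9/1 = 321.9 kmol/h.
Outlet amounts (n = n₀ + ν ξ):
  A: 596.2 − 1(321.9) = 274.3
  B: 0 + 2(321.9) = 643.9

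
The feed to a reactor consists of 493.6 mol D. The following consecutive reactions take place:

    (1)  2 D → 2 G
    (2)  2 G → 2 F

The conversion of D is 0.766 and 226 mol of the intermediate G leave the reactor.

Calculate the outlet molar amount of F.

Conversion of D: D consumed = 2ξ₁ = 0.766 × 493.6 → ξ₁ = 189 mol.
G balance: n_G = 0 + 2ξ₁ − 2ξ₂ = 226 → ξ₂ = (2·189 − 226)/2 = 76.05 mol.
Outlet amounts (n = n₀ + Σ ν·ξ):
  D: 493.6 − 2(189) = 115.5
  G: 0 + 2(189) − 2(76.05) = 226
  F: 0 + 2(76.05) = 152.1

152 mol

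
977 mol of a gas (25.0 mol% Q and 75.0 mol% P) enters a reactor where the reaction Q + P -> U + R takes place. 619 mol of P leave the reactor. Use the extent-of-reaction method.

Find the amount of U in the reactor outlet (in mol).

114 mol

For P: n = n₀ − 1ξ → 619 = 732.8 − 1ξ, giving ξ = 113.8 mol.
Outlet amounts (n = n₀ + ν ξ):
  Q: 244.2 − 1(113.8) = 130.5
  P: 732.8 − 1(113.8) = 619
  U: 0 + 1(113.8) = 113.8
  R: 0 + 1(113.8) = 113.8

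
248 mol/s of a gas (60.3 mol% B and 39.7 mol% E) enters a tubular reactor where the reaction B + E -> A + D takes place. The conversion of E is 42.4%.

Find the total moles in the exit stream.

E reacted = 0.424 × 98.46 = 41.75 mol/s; ν_E = −1, so ξ = 41.75/1 = 41.75 mol/s.
Outlet amounts (n = n₀ + ν ξ):
  B: 149.5 − 1(41.75) = 107.8
  E: 98.46 − 1(41.75) = 56.71
  A: 0 + 1(41.75) = 41.75
  D: 0 + 1(41.75) = 41.75
Total out = 107.8 + 56.71 + 41.75 + 41.75 = 248 mol/s.

248 mol/s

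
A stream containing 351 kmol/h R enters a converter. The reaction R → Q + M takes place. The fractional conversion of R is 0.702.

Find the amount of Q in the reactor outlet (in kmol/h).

246 kmol/h

R reacted = 0.702 × 351 = 246.4 kmol/h; ν_R = −1, so ξ = 246.4/1 = 246.4 kmol/h.
Outlet amounts (n = n₀ + ν ξ):
  R: 351 − 1(246.4) = 104.6
  Q: 0 + 1(246.4) = 246.4
  M: 0 + 1(246.4) = 246.4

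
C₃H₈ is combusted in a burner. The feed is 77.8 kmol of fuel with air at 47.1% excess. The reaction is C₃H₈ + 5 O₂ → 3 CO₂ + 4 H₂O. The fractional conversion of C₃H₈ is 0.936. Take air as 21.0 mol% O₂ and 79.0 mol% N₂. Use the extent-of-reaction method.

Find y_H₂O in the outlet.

Stoichiometric O₂ = 5 × 77.8 = 389 kmol; O₂ fed = 389 × 1.471 = 572.2 kmol.
N₂ fed = 572.2 × 79/21 = 2153 kmol.
Fuel reacted = 0.936 × 77.8 → ξ = 72.82 kmol.
Outlet (n = n₀ + ν ξ):
  C₃H₈: 77.8 − 1(72.82) = 4.979
  O₂: 572.2 − 5(72.82) = 208.1
  N₂: 2153 (inert)
  CO₂: 0 + 3(72.82) = 218.5
  H₂O: 0 + 4(72.82) = 291.3
Total out = 2875 kmol; y_H₂O = 291.3 / 2875 = 0.1013.

0.101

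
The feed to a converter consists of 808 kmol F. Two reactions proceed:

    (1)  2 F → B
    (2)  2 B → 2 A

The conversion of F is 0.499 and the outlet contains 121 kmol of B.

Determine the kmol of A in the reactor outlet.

80.6 kmol

Conversion of F: F consumed = 2ξ₁ = 0.499 × 808 → ξ₁ = 201.6 kmol.
B balance: n_B = 0 + 1ξ₁ − 2ξ₂ = 121 → ξ₂ = (1·201.6 − 121)/2 = 40.3 kmol.
Outlet amounts (n = n₀ + Σ ν·ξ):
  F: 808 − 2(201.6) = 404.8
  B: 0 + 1(201.6) − 2(40.3) = 121
  A: 0 + 2(40.3) = 80.6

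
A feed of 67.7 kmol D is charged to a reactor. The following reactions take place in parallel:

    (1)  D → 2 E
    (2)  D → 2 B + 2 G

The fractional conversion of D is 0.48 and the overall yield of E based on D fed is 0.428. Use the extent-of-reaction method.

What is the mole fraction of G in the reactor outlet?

0.264

Yield of E: 2ξ₁ / 67.7 = 0.428 → ξ₁ = 14.49 kmol.
Conversion of D: 1ξ₁ + 1ξ₂ = 0.48 × 67.7 = 32.5 → ξ₂ = 18.01 kmol.
Outlet amounts (n = n₀ + Σ ν·ξ):
  D: 67.7 − 1(14.49) − 1(18.01) = 35.2
  E: 0 + 2(14.49) = 28.98
  B: 0 + 2(18.01) = 36.02
  G: 0 + 2(18.01) = 36.02
Total out = 136.2 kmol; y_G = 36.02 / 136.2 = 0.2644.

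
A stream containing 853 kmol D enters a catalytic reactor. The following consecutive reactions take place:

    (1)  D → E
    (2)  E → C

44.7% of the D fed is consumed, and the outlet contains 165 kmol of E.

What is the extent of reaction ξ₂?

ξ₂ = 216 kmol

Conversion of D: D consumed = 1ξ₁ = 0.447 × 853 → ξ₁ = 381.3 kmol.
E balance: n_E = 0 + 1ξ₁ − 1ξ₂ = 165 → ξ₂ = (1·381.3 − 165)/1 = 216.3 kmol.
Outlet amounts (n = n₀ + Σ ν·ξ):
  D: 853 − 1(381.3) = 471.7
  E: 0 + 1(381.3) − 1(216.3) = 165
  C: 0 + 1(216.3) = 216.3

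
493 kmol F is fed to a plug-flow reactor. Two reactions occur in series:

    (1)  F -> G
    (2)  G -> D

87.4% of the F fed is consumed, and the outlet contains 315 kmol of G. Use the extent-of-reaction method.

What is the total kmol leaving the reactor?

Conversion of F: F consumed = 1ξ₁ = 0.874 × 493 → ξ₁ = 430.9 kmol.
G balance: n_G = 0 + 1ξ₁ − 1ξ₂ = 315 → ξ₂ = (1·430.9 − 315)/1 = 115.9 kmol.
Outlet amounts (n = n₀ + Σ ν·ξ):
  F: 493 − 1(430.9) = 62.12
  G: 0 + 1(430.9) − 1(115.9) = 315
  D: 0 + 1(115.9) = 115.9
Total out = 62.12 + 315 + 115.9 = 493 kmol.

493 kmol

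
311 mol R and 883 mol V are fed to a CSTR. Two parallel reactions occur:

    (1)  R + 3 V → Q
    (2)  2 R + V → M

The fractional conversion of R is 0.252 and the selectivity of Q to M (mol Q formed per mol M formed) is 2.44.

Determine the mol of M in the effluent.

Conversion of R: R consumed = 0.252 × 311 = 78.37 mol = 1ξ₁ + 2ξ₂.
Selectivity: 1ξ₁ / (1ξ₂) = 2.44 → ξ₁ = 2.44 ξ₂.
Substitute: (1·2.44 + 2) ξ₂ = 78.37 → ξ₂ = 17.65 mol, ξ₁ = 43.07 mol.
Outlet amounts (n = n₀ + Σ ν·ξ):
  R: 311 − 1(43.07) − 2(17.65) = 232.6
  V: 883 − 3(43.07) − 1(17.65) = 736.1
  Q: 0 + 1(43.07) = 43.07
  M: 0 + 1(17.65) = 17.65

17.7 mol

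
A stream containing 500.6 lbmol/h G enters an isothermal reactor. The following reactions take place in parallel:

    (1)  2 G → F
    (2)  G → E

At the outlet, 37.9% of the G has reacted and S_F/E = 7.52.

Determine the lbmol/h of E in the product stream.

11.8 lbmol/h

Conversion of G: G consumed = 0.379 × 500.6 = 189.7 lbmol/h = 2ξ₁ + 1ξ₂.
Selectivity: 1ξ₁ / (1ξ₂) = 7.52 → ξ₁ = 7.52 ξ₂.
Substitute: (2·7.52 + 1) ξ₂ = 189.7 → ξ₂ = 11.83 lbmol/h, ξ₁ = 88.95 lbmol/h.
Outlet amounts (n = n₀ + Σ ν·ξ):
  G: 500.6 − 2(88.95) − 1(11.83) = 310.9
  F: 0 + 1(88.95) = 88.95
  E: 0 + 1(11.83) = 11.83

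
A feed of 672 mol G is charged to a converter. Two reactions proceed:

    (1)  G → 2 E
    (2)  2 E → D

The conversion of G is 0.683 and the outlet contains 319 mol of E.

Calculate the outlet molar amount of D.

Conversion of G: G consumed = 1ξ₁ = 0.683 × 672 → ξ₁ = 459 mol.
E balance: n_E = 0 + 2ξ₁ − 2ξ₂ = 319 → ξ₂ = (2·459 − 319)/2 = 299.5 mol.
Outlet amounts (n = n₀ + Σ ν·ξ):
  G: 672 − 1(459) = 213
  E: 0 + 2(459) − 2(299.5) = 319
  D: 0 + 1(299.5) = 299.5

299 mol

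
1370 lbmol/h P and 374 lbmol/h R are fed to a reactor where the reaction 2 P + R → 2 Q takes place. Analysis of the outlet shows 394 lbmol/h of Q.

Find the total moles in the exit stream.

1550 lbmol/h

For Q: n = n₀ + 2ξ → 394 = 0 + 2ξ, giving ξ = 197 lbmol/h.
Outlet amounts (n = n₀ + ν ξ):
  P: 1370 − 2(197) = 976
  R: 374 − 1(197) = 177
  Q: 0 + 2(197) = 394
Total out = 976 + 177 + 394 = 1547 lbmol/h.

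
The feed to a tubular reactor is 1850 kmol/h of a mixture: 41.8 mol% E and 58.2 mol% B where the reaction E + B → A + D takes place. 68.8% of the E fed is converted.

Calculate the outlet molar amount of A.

E reacted = 0.688 × 773.3 = 532 kmol/h; ν_E = −1, so ξ = 532/1 = 532 kmol/h.
Outlet amounts (n = n₀ + ν ξ):
  E: 773.3 − 1(532) = 241.3
  B: 1077 − 1(532) = 544.7
  A: 0 + 1(532) = 532
  D: 0 + 1(532) = 532

532 kmol/h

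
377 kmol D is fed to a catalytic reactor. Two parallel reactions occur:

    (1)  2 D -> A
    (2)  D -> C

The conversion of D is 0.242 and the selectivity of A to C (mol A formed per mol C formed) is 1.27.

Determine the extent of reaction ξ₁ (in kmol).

ξ₁ = 32.7 kmol

Conversion of D: D consumed = 0.242 × 377 = 91.23 kmol = 2ξ₁ + 1ξ₂.
Selectivity: 1ξ₁ / (1ξ₂) = 1.27 → ξ₁ = 1.27 ξ₂.
Substitute: (2·1.27 + 1) ξ₂ = 91.23 → ξ₂ = 25.77 kmol, ξ₁ = 32.73 kmol.
Outlet amounts (n = n₀ + Σ ν·ξ):
  D: 377 − 2(32.73) − 1(25.77) = 285.8
  A: 0 + 1(32.73) = 32.73
  C: 0 + 1(25.77) = 25.77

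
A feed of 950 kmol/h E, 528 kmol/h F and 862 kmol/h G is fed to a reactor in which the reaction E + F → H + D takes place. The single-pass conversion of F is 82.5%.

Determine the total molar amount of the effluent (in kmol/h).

F reacted = 0.825 × 528 = 435.6 kmol/h; ν_F = −1, so ξ = 435.6/1 = 435.6 kmol/h.
Outlet amounts (n = n₀ + ν ξ):
  E: 950 − 1(435.6) = 514.4
  F: 528 − 1(435.6) = 92.4
  H: 0 + 1(435.6) = 435.6
  D: 0 + 1(435.6) = 435.6
  G: 862 (inert)
Total out = 514.4 + 92.4 + 435.6 + 435.6 + 862 = 2340 kmol/h.

2340 kmol/h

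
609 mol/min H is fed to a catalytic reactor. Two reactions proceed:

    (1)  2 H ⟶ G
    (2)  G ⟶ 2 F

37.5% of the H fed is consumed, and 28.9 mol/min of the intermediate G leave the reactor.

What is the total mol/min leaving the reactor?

580 mol/min

Conversion of H: H consumed = 2ξ₁ = 0.375 × 609 → ξ₁ = 114.2 mol/min.
G balance: n_G = 0 + 1ξ₁ − 1ξ₂ = 28.9 → ξ₂ = (1·114.2 − 28.9)/1 = 85.29 mol/min.
Outlet amounts (n = n₀ + Σ ν·ξ):
  H: 609 − 2(114.2) = 380.6
  G: 0 + 1(114.2) − 1(85.29) = 28.9
  F: 0 + 2(85.29) = 170.6
Total out = 380.6 + 28.9 + 170.6 = 580.1 mol/min.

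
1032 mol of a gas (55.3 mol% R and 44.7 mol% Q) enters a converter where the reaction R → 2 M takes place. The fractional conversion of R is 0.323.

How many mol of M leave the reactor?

R reacted = 0.323 × 570.7 = 184.3 mol; ν_R = −1, so ξ = 184.3/1 = 184.3 mol.
Outlet amounts (n = n₀ + ν ξ):
  R: 570.7 − 1(184.3) = 386.4
  M: 0 + 2(184.3) = 368.7
  Q: 461.3 (inert)

369 mol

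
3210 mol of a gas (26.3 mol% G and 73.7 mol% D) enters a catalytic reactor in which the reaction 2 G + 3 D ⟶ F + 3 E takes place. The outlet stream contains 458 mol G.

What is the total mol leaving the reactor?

For G: n = n₀ − 2ξ → 458 = 844.2 − 2ξ, giving ξ = 193.1 mol.
Outlet amounts (n = n₀ + ν ξ):
  G: 844.2 − 2(193.1) = 458
  D: 2366 − 3(193.1) = 1786
  F: 0 + 1(193.1) = 193.1
  E: 0 + 3(193.1) = 579.3
Total out = 458 + 1786 + 193.1 + 579.3 = 3017 mol.

3020 mol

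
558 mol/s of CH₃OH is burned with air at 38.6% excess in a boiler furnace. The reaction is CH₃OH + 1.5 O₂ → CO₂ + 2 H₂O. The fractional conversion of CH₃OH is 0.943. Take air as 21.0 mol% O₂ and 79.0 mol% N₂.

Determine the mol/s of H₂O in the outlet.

Stoichiometric O₂ = 1.5 × 558 = 837 mol/s; O₂ fed = 837 × 1.386 = 1160 mol/s.
N₂ fed = 1160 × 79/21 = 4364 mol/s.
Fuel reacted = 0.943 × 558 → ξ = 526.2 mol/s.
Outlet (n = n₀ + ν ξ):
  CH₃OH: 558 − 1(526.2) = 31.81
  O₂: 1160 − 1.5(526.2) = 370.8
  N₂: 4364 (inert)
  CO₂: 0 + 1(526.2) = 526.2
  H₂O: 0 + 2(526.2) = 1052

1050 mol/s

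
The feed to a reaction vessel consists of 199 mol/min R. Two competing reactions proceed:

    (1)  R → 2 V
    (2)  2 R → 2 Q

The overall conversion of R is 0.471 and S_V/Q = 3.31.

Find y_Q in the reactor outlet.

0.137

Conversion of R: R consumed = 0.471 × 199 = 93.73 mol/min = 1ξ₁ + 2ξ₂.
Selectivity: 2ξ₁ / (2ξ₂) = 3.31 → ξ₁ = 3.31 ξ₂.
Substitute: (1·3.31 + 2) ξ₂ = 93.73 → ξ₂ = 17.65 mol/min, ξ₁ = 58.43 mol/min.
Outlet amounts (n = n₀ + Σ ν·ξ):
  R: 199 − 1(58.43) − 2(17.65) = 105.3
  V: 0 + 2(58.43) = 116.9
  Q: 0 + 2(17.65) = 35.3
Total out = 257.4 mol/min; y_Q = 35.3 / 257.4 = 0.1371.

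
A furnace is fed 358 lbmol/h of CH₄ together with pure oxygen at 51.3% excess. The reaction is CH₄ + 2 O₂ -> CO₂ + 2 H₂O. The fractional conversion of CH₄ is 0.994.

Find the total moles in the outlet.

Stoichiometric O₂ = 2 × 358 = 716 lbmol/h; O₂ fed = 716 × 1.513 = 1083 lbmol/h.
Fuel reacted = 0.994 × 358 → ξ = 355.9 lbmol/h.
Outlet (n = n₀ + ν ξ):
  CH₄: 358 − 1(355.9) = 2.148
  O₂: 1083 − 2(355.9) = 371.6
  CO₂: 0 + 1(355.9) = 355.9
  H₂O: 0 + 2(355.9) = 711.7
Total out = 2.148 + 371.6 + 355.9 + 711.7 = 1441 lbmol/h.

1440 lbmol/h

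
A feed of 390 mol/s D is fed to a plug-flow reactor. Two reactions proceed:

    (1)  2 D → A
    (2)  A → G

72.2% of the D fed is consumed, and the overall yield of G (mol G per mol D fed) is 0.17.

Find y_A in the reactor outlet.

Conversion of D: D consumed = 2ξ₁ = 0.722 × 390 → ξ₁ = 140.8 mol/s.
Yield of G: 1ξ₂ / 390 = 0.17 → ξ₂ = 66.3 mol/s.
Outlet amounts (n = n₀ + Σ ν·ξ):
  D: 390 − 2(140.8) = 108.4
  A: 0 + 1(140.8) − 1(66.3) = 74.49
  G: 0 + 1(66.3) = 66.3
Total out = 249.2 mol/s; y_A = 74.49 / 249.2 = 0.2989.

0.299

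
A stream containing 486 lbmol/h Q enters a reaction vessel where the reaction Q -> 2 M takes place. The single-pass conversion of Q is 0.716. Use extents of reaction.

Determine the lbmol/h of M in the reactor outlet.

Q reacted = 0.716 × 486 = 348 lbmol/h; ν_Q = −1, so ξ = 348/1 = 348 lbmol/h.
Outlet amounts (n = n₀ + ν ξ):
  Q: 486 − 1(348) = 138
  M: 0 + 2(348) = 696

696 lbmol/h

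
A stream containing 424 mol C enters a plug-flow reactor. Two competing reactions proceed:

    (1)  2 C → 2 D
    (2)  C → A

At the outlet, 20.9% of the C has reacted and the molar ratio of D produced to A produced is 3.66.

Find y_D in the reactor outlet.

0.164

Conversion of C: C consumed = 0.209 × 424 = 88.62 mol = 2ξ₁ + 1ξ₂.
Selectivity: 2ξ₁ / (1ξ₂) = 3.66 → ξ₁ = 1.83 ξ₂.
Substitute: (2·1.83 + 1) ξ₂ = 88.62 → ξ₂ = 19.02 mol, ξ₁ = 34.8 mol.
Outlet amounts (n = n₀ + Σ ν·ξ):
  C: 424 − 2(34.8) − 1(19.02) = 335.4
  D: 0 + 2(34.8) = 69.6
  A: 0 + 1(19.02) = 19.02
Total out = 424 mol; y_D = 69.6 / 424 = 0.1642.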